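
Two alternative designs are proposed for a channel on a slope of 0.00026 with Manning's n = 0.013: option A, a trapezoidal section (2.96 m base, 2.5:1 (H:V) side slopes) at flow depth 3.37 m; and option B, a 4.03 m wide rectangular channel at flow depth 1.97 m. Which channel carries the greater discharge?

Channel A: With bottom width b = 2.96 m and side slope z = 2.5: A = (b + zy)y = (2.96 + 2.5×3.37)×3.37 = 38.37 m²; P = b + 2y√(1+z²) = 2.96 + 2×3.37×2.693 = 21.11 m. Hydraulic radius R = A/P = 38.37/21.11 = 1.818 m. Q_A = (1/0.013)·38.37·1.818^(2/3)·√0.00026 = 70.88 m³/s.
Channel B: Flow area A = b·y = 4.03 × 1.97 = 7.939 m². Wetted perimeter P = b + 2y = 4.03 + 2×1.97 = 7.97 m. Hydraulic radius R = A/P = 7.939/7.97 = 0.9961 m. Q_B = (1/0.013)·7.939·0.9961^(2/3)·√0.00026 = 9.822 m³/s.
Q_A = 70.88 m³/s vs Q_B = 9.822 m³/s, so channel A carries more.

channel A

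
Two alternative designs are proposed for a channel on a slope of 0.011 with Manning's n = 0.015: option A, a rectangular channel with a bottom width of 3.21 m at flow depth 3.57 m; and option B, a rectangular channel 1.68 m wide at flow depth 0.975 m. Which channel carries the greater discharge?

channel A

Channel A: Flow area A = b·y = 3.21 × 3.57 = 11.46 m². Wetted perimeter P = b + 2y = 3.21 + 2×3.57 = 10.35 m. Hydraulic radius R = A/P = 11.46/10.35 = 1.107 m. Q_A = (1/0.015)·11.46·1.107^(2/3)·√0.011 = 85.76 m³/s.
Channel B: Flow area A = b·y = 1.68 × 0.975 = 1.638 m². Wetted perimeter P = b + 2y = 1.68 + 2×0.975 = 3.63 m. Hydraulic radius R = A/P = 1.638/3.63 = 0.4512 m. Q_B = (1/0.015)·1.638·0.4512^(2/3)·√0.011 = 6.738 m³/s.
Q_A = 85.76 m³/s vs Q_B = 6.738 m³/s, so channel A carries more.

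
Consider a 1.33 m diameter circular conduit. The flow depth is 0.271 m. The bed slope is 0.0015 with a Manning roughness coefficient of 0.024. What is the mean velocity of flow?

For a circular section of diameter D = 1.33 m at depth y = 0.271 m, the central angle is θ = 2 arccos(1 − 2y/D) = 1.873 rad. Then A = (D²/8)(θ − sin θ) = 0.2031 m² and P = Dθ/2 = 1.246 m.
Hydraulic radius R = A/P = 0.2031/1.246 = 0.1631 m.
From Manning's equation, V = (1/n) R^(2/3) S^(1/2) = (1/0.024) × 0.1631^(2/3) × 0.0015^(1/2) = 0.482 m/s.

V = 0.482 m/s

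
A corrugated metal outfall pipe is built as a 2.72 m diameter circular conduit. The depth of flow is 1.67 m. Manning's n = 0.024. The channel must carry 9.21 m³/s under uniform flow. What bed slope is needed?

S = 0.005

For a circular section of diameter D = 2.72 m at depth y = 1.67 m, the central angle is θ = 2 arccos(1 − 2y/D) = 3.602 rad. Then A = (D²/8)(θ − sin θ) = 3.741 m² and P = Dθ/2 = 4.898 m.
Hydraulic radius R = A/P = 3.741/4.898 = 0.7638 m.
From Manning's equation, S = [nQ / (1 A R^(2/3))]² = [0.024 × 9.21 / (1 × 3.741 × 0.7638^(2/3))]² = 0.005.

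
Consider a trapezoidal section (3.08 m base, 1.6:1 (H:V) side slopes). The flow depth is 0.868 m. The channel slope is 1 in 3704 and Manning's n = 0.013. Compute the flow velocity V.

V = 0.909 m/s

With bottom width b = 3.08 m and side slope z = 1.6: A = (b + zy)y = (3.08 + 1.6×0.868)×0.868 = 3.879 m²; P = b + 2y√(1+z²) = 3.08 + 2×0.868×1.887 = 6.355 m.
Hydraulic radius R = A/P = 3.879/6.355 = 0.6103 m.
From Manning's equation, V = (1/n) R^(2/3) S^(1/2) = (1/0.013) × 0.6103^(2/3) × 0.00027^(1/2) = 0.909 m/s.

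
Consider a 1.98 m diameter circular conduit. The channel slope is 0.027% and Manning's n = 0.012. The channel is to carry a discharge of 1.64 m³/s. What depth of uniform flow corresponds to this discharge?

Manning's equation rearranged: A R^(2/3) = nQ / (1·√S) = 0.012 × 1.64 / (√0.00027) = 1.198.
Try y = 0.967 m: A R^(2/3) = 0.9255 — low.
Try y = 1.43 m: A R^(2/3) = 1.679 — high.
Try y = 1.13 m: A R^(2/3) = 1.197 — matches.

y_n = 1.13 m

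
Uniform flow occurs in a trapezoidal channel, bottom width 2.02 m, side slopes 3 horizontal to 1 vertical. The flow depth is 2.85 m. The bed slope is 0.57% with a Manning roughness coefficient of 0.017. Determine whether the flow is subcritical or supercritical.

supercritical

With bottom width b = 2.02 m and side slope z = 3: A = (b + zy)y = (2.02 + 3×2.85)×2.85 = 30.12 m²; P = b + 2y√(1+z²) = 2.02 + 2×2.85×3.162 = 20.04 m.
Hydraulic radius R = A/P = 30.12/20.04 = 1.503 m.
V = (1/n) R^(2/3) √S = (1/0.017) × 1.503^(2/3) × √0.0057 = 5.827 m/s. Hydraulic depth D_h = A/T = 30.12/19.12 = 1.576 m.
Froude number Fr = V/√(g·D_h) = 5.827/√(9.81×1.576) = 1.48, which is greater than 1, so the flow is supercritical.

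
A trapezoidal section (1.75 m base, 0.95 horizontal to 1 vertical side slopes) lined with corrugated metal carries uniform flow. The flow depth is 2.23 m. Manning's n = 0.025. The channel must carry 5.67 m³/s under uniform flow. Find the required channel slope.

With bottom width b = 1.75 m and side slope z = 0.95: A = (b + zy)y = (1.75 + 0.95×2.23)×2.23 = 8.627 m²; P = b + 2y√(1+z²) = 1.75 + 2×2.23×1.379 = 7.902 m.
Hydraulic radius R = A/P = 8.627/7.902 = 1.092 m.
From Manning's equation, S = [nQ / (1 A R^(2/3))]² = [0.025 × 5.67 / (1 × 8.627 × 1.092^(2/3))]² = 0.00024.

S = 0.00024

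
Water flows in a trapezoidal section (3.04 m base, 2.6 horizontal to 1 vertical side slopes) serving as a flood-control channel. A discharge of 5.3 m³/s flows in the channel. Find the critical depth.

y_c = 0.571 m

At critical depth, Q² T / (g A³) = 1, i.e. A³/T = Q²/g = 5.3²/9.81 = 2.863.
Try y = 0.441 m: A³/T = 1.18 — too small.
Try y = 0.668 m: A³/T = 4.988 — too large.
Try y = 0.571 m: A³/T = 2.87 — close enough.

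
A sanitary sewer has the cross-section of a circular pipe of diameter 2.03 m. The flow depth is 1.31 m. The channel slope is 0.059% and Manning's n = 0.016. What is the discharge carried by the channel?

Q = 2.34 m³/s

For a circular section of diameter D = 2.03 m at depth y = 1.31 m, the central angle is θ = 2 arccos(1 − 2y/D) = 3.731 rad. Then A = (D²/8)(θ − sin θ) = 2.209 m² and P = Dθ/2 = 3.787 m.
Hydraulic radius R = A/P = 2.209/3.787 = 0.5831 m.
Manning's equation: Q = (1/n) A R^(2/3) S^(1/2) = (1/0.016) × 2.209 × 0.5831^(2/3) × 0.00059^(1/2) = 2.34 m³/s.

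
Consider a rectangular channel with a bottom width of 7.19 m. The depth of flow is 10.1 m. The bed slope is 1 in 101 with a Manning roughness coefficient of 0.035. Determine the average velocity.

V = 5.45 m/s

Flow area A = b·y = 7.19 × 10.1 = 72.62 m². Wetted perimeter P = b + 2y = 7.19 + 2×10.1 = 27.39 m.
Hydraulic radius R = A/P = 72.62/27.39 = 2.651 m.
From Manning's equation, V = (1/n) R^(2/3) S^(1/2) = (1/0.035) × 2.651^(2/3) × 0.009901^(1/2) = 5.45 m/s.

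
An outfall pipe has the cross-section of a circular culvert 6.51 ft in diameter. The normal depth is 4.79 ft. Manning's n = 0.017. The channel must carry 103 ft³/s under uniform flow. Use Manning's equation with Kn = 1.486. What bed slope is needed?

For a circular section of diameter D = 6.51 ft at depth y = 4.79 ft, the central angle is θ = 2 arccos(1 − 2y/D) = 4.124 rad. Then A = (D²/8)(θ − sin θ) = 26.25 ft² and P = Dθ/2 = 13.42 ft.
Hydraulic radius R = A/P = 26.25/13.42 = 1.956 ft.
From Manning's equation, S = [nQ / (1.486 A R^(2/3))]² = [0.017 × 103 / (1.486 × 26.25 × 1.956^(2/3))]² = 0.000824.

S = 0.000824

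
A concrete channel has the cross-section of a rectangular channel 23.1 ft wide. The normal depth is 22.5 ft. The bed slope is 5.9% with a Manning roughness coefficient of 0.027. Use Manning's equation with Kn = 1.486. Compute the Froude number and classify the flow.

supercritical

Flow area A = b·y = 23.1 × 22.5 = 519.8 ft². Wetted perimeter P = b + 2y = 23.1 + 2×22.5 = 68.1 ft.
Hydraulic radius R = A/P = 519.8/68.1 = 7.632 ft.
V = (1.486/n) R^(2/3) √S = (1.486/0.027) × 7.632^(2/3) × √0.059 = 51.82 ft/s. Hydraulic depth D_h = A/T = 519.8/23.1 = 22.5 ft.
Froude number Fr = V/√(g·D_h) = 51.82/√(32.2×22.5) = 1.93, which is greater than 1, so the flow is supercritical.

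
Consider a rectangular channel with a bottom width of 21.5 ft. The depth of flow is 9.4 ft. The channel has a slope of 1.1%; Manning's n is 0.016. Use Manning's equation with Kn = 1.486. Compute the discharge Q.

Q = 5770 ft³/s

Flow area A = b·y = 21.5 × 9.4 = 202.1 ft². Wetted perimeter P = b + 2y = 21.5 + 2×9.4 = 40.3 ft.
Hydraulic radius R = A/P = 202.1/40.3 = 5.015 ft.
Manning's equation: Q = (1.486/n) A R^(2/3) S^(1/2) = (1.486/0.016) × 202.1 × 5.015^(2/3) × 0.011^(1/2) = 5770 ft³/s.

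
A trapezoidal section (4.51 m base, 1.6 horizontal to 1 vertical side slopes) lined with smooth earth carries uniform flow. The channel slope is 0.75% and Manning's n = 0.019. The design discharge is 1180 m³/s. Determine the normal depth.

y_n = 7.03 m

Manning's equation rearranged: A R^(2/3) = nQ / (1·√S) = 0.019 × 1180 / (√0.0075) = 258.9.
Try y = 6.08 m: A R^(2/3) = 186.1 — too small.
Try y = 7.03 m: A R^(2/3) = 258.7 — ≈ 258.9.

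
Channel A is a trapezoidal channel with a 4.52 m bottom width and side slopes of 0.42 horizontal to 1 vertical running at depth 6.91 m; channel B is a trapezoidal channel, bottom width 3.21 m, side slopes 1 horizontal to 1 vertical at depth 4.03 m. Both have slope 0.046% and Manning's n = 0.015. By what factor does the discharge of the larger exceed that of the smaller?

2.11

Channel A: With bottom width b = 4.52 m and side slope z = 0.42: A = (b + zy)y = (4.52 + 0.42×6.91)×6.91 = 51.29 m²; P = b + 2y√(1+z²) = 4.52 + 2×6.91×1.085 = 19.51 m. Hydraulic radius R = A/P = 51.29/19.51 = 2.629 m. Q_A = (1/0.015)·51.29·2.629^(2/3)·√0.00046 = 139.7 m³/s.
Channel B: With bottom width b = 3.21 m and side slope z = 1: A = (b + zy)y = (3.21 + 1×4.03)×4.03 = 29.18 m²; P = b + 2y√(1+z²) = 3.21 + 2×4.03×1.414 = 14.61 m. Hydraulic radius R = A/P = 29.18/14.61 = 1.997 m. Q_B = (1/0.015)·29.18·1.997^(2/3)·√0.00046 = 66.16 m³/s.
The larger discharge is 139.7 m³/s and the smaller is 66.16 m³/s; the ratio is 2.11.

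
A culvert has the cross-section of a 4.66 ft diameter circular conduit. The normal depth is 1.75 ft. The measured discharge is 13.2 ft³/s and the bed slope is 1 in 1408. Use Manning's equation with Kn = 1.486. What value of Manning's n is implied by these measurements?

n = 0.017

For a circular section of diameter D = 4.66 ft at depth y = 1.75 ft, the central angle is θ = 2 arccos(1 − 2y/D) = 2.638 rad. Then A = (D²/8)(θ − sin θ) = 5.853 ft² and P = Dθ/2 = 6.148 ft.
Hydraulic radius R = A/P = 5.853/6.148 = 0.9521 ft.
Rearranging Manning's equation: n = (1.486/Q) A R^(2/3) S^(1/2) = (1.486/13.2) × 5.853 × 0.9521^(2/3) × √0.0007102 = 0.017.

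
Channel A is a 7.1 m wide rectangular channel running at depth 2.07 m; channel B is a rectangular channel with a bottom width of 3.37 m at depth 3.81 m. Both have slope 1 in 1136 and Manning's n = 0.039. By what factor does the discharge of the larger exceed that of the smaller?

1.23

Channel A: Flow area A = b·y = 7.1 × 2.07 = 14.7 m². Wetted perimeter P = b + 2y = 7.1 + 2×2.07 = 11.24 m. Hydraulic radius R = A/P = 14.7/11.24 = 1.308 m. Q_A = (1/0.039)·14.7·1.308^(2/3)·√0.0008803 = 13.37 m³/s.
Channel B: Flow area A = b·y = 3.37 × 3.81 = 12.84 m². Wetted perimeter P = b + 2y = 3.37 + 2×3.81 = 10.99 m. Hydraulic radius R = A/P = 12.84/10.99 = 1.168 m. Q_B = (1/0.039)·12.84·1.168^(2/3)·√0.0008803 = 10.84 m³/s.
The larger discharge is 13.37 m³/s and the smaller is 10.84 m³/s; the ratio is 1.23.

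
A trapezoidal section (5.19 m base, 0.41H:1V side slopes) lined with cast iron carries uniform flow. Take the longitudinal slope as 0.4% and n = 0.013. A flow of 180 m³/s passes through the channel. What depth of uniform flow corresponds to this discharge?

Manning's equation rearranged: A R^(2/3) = nQ / (1·√S) = 0.013 × 180 / (√0.004) = 37.
At y = 4.56 m: A R^(2/3) = 53.45 — over.
At y = 3.23 m: A R^(2/3) = 30.31 — short.
At y = 3.65 m: A R^(2/3) = 36.99 — ≈ 37.

y_n = 3.65 m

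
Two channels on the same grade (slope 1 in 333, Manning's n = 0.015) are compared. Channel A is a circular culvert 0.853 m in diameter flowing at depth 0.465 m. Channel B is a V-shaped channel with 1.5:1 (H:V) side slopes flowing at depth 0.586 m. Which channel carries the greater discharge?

Channel A: For a circular section of diameter D = 0.853 m at depth y = 0.465 m, the central angle is θ = 2 arccos(1 − 2y/D) = 3.322 rad. Then A = (D²/8)(θ − sin θ) = 0.3185 m² and P = Dθ/2 = 1.417 m. Hydraulic radius R = A/P = 0.3185/1.417 = 0.2248 m. Q_A = (1/0.015)·0.3185·0.2248^(2/3)·√0.003003 = 0.4302 m³/s.
Channel B: For a triangular section with side slope z = 1.5: A = zy² = 1.5×0.586² = 0.5151 m²; P = 2y√(1+z²) = 2×0.586×1.803 = 2.113 m. Hydraulic radius R = A/P = 0.5151/2.113 = 0.2438 m. Q_B = (1/0.015)·0.5151·0.2438^(2/3)·√0.003003 = 0.7344 m³/s.
Q_A = 0.4302 m³/s vs Q_B = 0.7344 m³/s, so channel B carries more.

channel B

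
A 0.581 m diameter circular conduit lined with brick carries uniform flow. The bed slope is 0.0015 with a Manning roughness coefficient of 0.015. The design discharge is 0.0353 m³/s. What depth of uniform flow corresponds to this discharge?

y_n = 0.17 m

Manning's equation rearranged: A R^(2/3) = nQ / (1·√S) = 0.015 × 0.0353 / (√0.0015) = 0.01367.
Trying y = 0.148 m: A R^(2/3) = 0.01041 — short.
Trying y = 0.17 m: A R^(2/3) = 0.01367 — matches.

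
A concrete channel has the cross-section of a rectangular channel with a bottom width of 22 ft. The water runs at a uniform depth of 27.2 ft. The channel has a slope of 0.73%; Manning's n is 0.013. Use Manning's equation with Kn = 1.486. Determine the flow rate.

Q = 23000 ft³/s

Flow area A = b·y = 22 × 27.2 = 598.4 ft². Wetted perimeter P = b + 2y = 22 + 2×27.2 = 76.4 ft.
Hydraulic radius R = A/P = 598.4/76.4 = 7.832 ft.
Manning's equation: Q = (1.486/n) A R^(2/3) S^(1/2) = (1.486/0.013) × 598.4 × 7.832^(2/3) × 0.0073^(1/2) = 23000 ft³/s.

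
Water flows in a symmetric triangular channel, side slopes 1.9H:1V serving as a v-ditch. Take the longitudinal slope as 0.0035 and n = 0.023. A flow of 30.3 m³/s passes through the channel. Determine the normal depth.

y_n = 2.43 m

Manning's equation rearranged: A R^(2/3) = nQ / (1·√S) = 0.023 × 30.3 / (√0.0035) = 11.78.
Trying y = 3.05 m: A R^(2/3) = 21.58 — too large.
Trying y = 2.43 m: A R^(2/3) = 11.77 — matches.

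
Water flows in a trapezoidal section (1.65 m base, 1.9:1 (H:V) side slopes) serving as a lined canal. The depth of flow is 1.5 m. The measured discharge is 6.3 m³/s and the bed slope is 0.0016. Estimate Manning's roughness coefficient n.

n = 0.038

With bottom width b = 1.65 m and side slope z = 1.9: A = (b + zy)y = (1.65 + 1.9×1.5)×1.5 = 6.75 m²; P = b + 2y√(1+z²) = 1.65 + 2×1.5×2.147 = 8.091 m.
Hydraulic radius R = A/P = 6.75/8.091 = 0.8342 m.
Rearranging Manning's equation: n = (1/Q) A R^(2/3) S^(1/2) = (1/6.3) × 6.75 × 0.8342^(2/3) × √0.0016 = 0.038.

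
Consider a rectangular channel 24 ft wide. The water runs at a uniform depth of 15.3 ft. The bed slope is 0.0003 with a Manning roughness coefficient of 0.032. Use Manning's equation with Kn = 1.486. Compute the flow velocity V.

Flow area A = b·y = 24 × 15.3 = 367.2 ft². Wetted perimeter P = b + 2y = 24 + 2×15.3 = 54.6 ft.
Hydraulic radius R = A/P = 367.2/54.6 = 6.725 ft.
From Manning's equation, V = (1.486/n) R^(2/3) S^(1/2) = (1.486/0.032) × 6.725^(2/3) × 0.0003^(1/2) = 2.87 ft/s.

V = 2.87 ft/s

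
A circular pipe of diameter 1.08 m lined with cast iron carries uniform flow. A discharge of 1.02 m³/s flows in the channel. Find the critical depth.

At critical depth, Q² T / (g A³) = 1, i.e. A³/T = Q²/g = 1.02²/9.81 = 0.1061.
Try y = 0.672 m: A³/T = 0.2054 — over.
Try y = 0.565 m: A³/T = 0.1058 — close enough.

y_c = 0.565 m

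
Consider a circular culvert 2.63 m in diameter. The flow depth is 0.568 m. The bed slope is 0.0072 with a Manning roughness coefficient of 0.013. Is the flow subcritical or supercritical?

For a circular section of diameter D = 2.63 m at depth y = 0.568 m, the central angle is θ = 2 arccos(1 − 2y/D) = 1.933 rad. Then A = (D²/8)(θ − sin θ) = 0.8631 m² and P = Dθ/2 = 2.542 m.
Hydraulic radius R = A/P = 0.8631/2.542 = 0.3395 m.
V = (1/n) R^(2/3) √S = (1/0.013) × 0.3395^(2/3) × √0.0072 = 3.177 m/s. Hydraulic depth D_h = A/T = 0.8631/2.164 = 0.3988 m.
Froude number Fr = V/√(g·D_h) = 3.177/√(9.81×0.3988) = 1.61, which is greater than 1, so the flow is supercritical.

supercritical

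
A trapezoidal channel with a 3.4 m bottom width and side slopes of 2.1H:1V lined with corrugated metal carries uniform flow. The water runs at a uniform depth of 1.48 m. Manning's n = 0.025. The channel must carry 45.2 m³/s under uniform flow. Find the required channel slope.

With bottom width b = 3.4 m and side slope z = 2.1: A = (b + zy)y = (3.4 + 2.1×1.48)×1.48 = 9.632 m²; P = b + 2y√(1+z²) = 3.4 + 2×1.48×2.326 = 10.28 m.
Hydraulic radius R = A/P = 9.632/10.28 = 0.9365 m.
From Manning's equation, S = [nQ / (1 A R^(2/3))]² = [0.025 × 45.2 / (1 × 9.632 × 0.9365^(2/3))]² = 0.015.

S = 0.015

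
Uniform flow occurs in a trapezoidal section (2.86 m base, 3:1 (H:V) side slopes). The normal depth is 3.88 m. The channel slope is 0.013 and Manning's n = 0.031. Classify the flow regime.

With bottom width b = 2.86 m and side slope z = 3: A = (b + zy)y = (2.86 + 3×3.88)×3.88 = 56.26 m²; P = b + 2y√(1+z²) = 2.86 + 2×3.88×3.162 = 27.4 m.
Hydraulic radius R = A/P = 56.26/27.4 = 2.053 m.
V = (1/n) R^(2/3) √S = (1/0.031) × 2.053^(2/3) × √0.013 = 5.942 m/s. Hydraulic depth D_h = A/T = 56.26/26.14 = 2.152 m.
Froude number Fr = V/√(g·D_h) = 5.942/√(9.81×2.152) = 1.29, which is greater than 1, so the flow is supercritical.

supercritical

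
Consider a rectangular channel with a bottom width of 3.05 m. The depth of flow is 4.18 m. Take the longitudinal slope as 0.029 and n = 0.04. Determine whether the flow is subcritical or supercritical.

Flow area A = b·y = 3.05 × 4.18 = 12.75 m². Wetted perimeter P = b + 2y = 3.05 + 2×4.18 = 11.41 m.
Hydraulic radius R = A/P = 12.75/11.41 = 1.117 m.
V = (1/n) R^(2/3) √S = (1/0.04) × 1.117^(2/3) × √0.029 = 4.584 m/s. Hydraulic depth D_h = A/T = 12.75/3.05 = 4.18 m.
Froude number Fr = V/√(g·D_h) = 4.584/√(9.81×4.18) = 0.716, which is less than 1, so the flow is subcritical.

subcritical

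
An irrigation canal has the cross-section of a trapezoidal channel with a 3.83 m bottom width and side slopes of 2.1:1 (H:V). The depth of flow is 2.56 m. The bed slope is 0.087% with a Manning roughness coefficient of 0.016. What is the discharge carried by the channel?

With bottom width b = 3.83 m and side slope z = 2.1: A = (b + zy)y = (3.83 + 2.1×2.56)×2.56 = 23.57 m²; P = b + 2y√(1+z²) = 3.83 + 2×2.56×2.326 = 15.74 m.
Hydraulic radius R = A/P = 23.57/15.74 = 1.497 m.
Manning's equation: Q = (1/n) A R^(2/3) S^(1/2) = (1/0.016) × 23.57 × 1.497^(2/3) × 0.00087^(1/2) = 56.9 m³/s.

Q = 56.9 m³/s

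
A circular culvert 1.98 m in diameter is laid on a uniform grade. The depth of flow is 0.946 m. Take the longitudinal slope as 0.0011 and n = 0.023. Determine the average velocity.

V = 0.885 m/s

For a circular section of diameter D = 1.98 m at depth y = 0.946 m, the central angle is θ = 2 arccos(1 − 2y/D) = 3.053 rad. Then A = (D²/8)(θ − sin θ) = 1.452 m² and P = Dθ/2 = 3.022 m.
Hydraulic radius R = A/P = 1.452/3.022 = 0.4806 m.
From Manning's equation, V = (1/n) R^(2/3) S^(1/2) = (1/0.023) × 0.4806^(2/3) × 0.0011^(1/2) = 0.885 m/s.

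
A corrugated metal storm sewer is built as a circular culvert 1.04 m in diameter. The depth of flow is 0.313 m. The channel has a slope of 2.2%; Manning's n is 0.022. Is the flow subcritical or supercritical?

supercritical

For a circular section of diameter D = 1.04 m at depth y = 0.313 m, the central angle is θ = 2 arccos(1 − 2y/D) = 2.323 rad. Then A = (D²/8)(θ − sin θ) = 0.2153 m² and P = Dθ/2 = 1.208 m.
Hydraulic radius R = A/P = 0.2153/1.208 = 0.1782 m.
V = (1/n) R^(2/3) √S = (1/0.022) × 0.1782^(2/3) × √0.022 = 2.135 m/s. Hydraulic depth D_h = A/T = 0.2153/0.954 = 0.2257 m.
Froude number Fr = V/√(g·D_h) = 2.135/√(9.81×0.2257) = 1.44, which is greater than 1, so the flow is supercritical.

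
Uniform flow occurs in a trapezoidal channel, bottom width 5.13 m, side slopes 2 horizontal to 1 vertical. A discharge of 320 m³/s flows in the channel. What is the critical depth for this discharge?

y_c = 4.43 m

At critical depth, Q² T / (g A³) = 1, i.e. A³/T = Q²/g = 320²/9.81 = 10440.
Try y = 3.2 m: A³/T = 2801 — short.
Try y = 5.26 m: A³/T = 21320 — over.
Try y = 4.43 m: A³/T = 10420 — matches.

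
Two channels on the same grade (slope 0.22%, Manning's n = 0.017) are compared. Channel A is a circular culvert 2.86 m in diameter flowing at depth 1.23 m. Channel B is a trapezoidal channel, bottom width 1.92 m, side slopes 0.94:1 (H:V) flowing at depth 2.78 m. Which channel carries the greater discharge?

Channel A: For a circular section of diameter D = 2.86 m at depth y = 1.23 m, the central angle is θ = 2 arccos(1 − 2y/D) = 2.861 rad. Then A = (D²/8)(θ − sin θ) = 2.642 m² and P = Dθ/2 = 4.091 m. Hydraulic radius R = A/P = 2.642/4.091 = 0.6458 m. Q_A = (1/0.017)·2.642·0.6458^(2/3)·√0.0022 = 5.446 m³/s.
Channel B: With bottom width b = 1.92 m and side slope z = 0.94: A = (b + zy)y = (1.92 + 0.94×2.78)×2.78 = 12.6 m²; P = b + 2y√(1+z²) = 1.92 + 2×2.78×1.372 = 9.551 m. Hydraulic radius R = A/P = 12.6/9.551 = 1.32 m. Q_B = (1/0.017)·12.6·1.32^(2/3)·√0.0022 = 41.83 m³/s.
Q_A = 5.446 m³/s vs Q_B = 41.83 m³/s, so channel B carries more.

channel B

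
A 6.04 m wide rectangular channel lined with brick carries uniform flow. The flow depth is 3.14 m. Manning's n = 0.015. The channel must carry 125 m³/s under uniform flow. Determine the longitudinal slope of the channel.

Flow area A = b·y = 6.04 × 3.14 = 18.97 m². Wetted perimeter P = b + 2y = 6.04 + 2×3.14 = 12.32 m.
Hydraulic radius R = A/P = 18.97/12.32 = 1.539 m.
From Manning's equation, S = [nQ / (1 A R^(2/3))]² = [0.015 × 125 / (1 × 18.97 × 1.539^(2/3))]² = 0.0055.

S = 0.0055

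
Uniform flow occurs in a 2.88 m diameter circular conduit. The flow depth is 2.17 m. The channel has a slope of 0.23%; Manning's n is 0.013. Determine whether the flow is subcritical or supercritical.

subcritical

For a circular section of diameter D = 2.88 m at depth y = 2.17 m, the central angle is θ = 2 arccos(1 − 2y/D) = 4.205 rad. Then A = (D²/8)(θ − sin θ) = 5.266 m² and P = Dθ/2 = 6.055 m.
Hydraulic radius R = A/P = 5.266/6.055 = 0.8696 m.
V = (1/n) R^(2/3) √S = (1/0.013) × 0.8696^(2/3) × √0.0023 = 3.361 m/s. Hydraulic depth D_h = A/T = 5.266/2.482 = 2.121 m.
Froude number Fr = V/√(g·D_h) = 3.361/√(9.81×2.121) = 0.737, which is less than 1, so the flow is subcritical.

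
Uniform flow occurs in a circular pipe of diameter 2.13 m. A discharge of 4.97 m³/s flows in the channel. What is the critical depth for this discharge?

At critical depth, Q² T / (g A³) = 1, i.e. A³/T = Q²/g = 4.97²/9.81 = 2.518.
Try y = 0.816 m: A³/T = 0.9571 — short.
Try y = 1.27 m: A³/T = 5.203 — over.
Try y = 1.05 m: A³/T = 2.515 — ≈ 2.518.

y_c = 1.05 m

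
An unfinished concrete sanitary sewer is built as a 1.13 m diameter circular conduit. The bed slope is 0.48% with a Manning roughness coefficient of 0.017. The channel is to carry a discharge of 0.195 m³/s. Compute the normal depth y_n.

Manning's equation rearranged: A R^(2/3) = nQ / (1·√S) = 0.017 × 0.195 / (√0.0048) = 0.04785.
At y = 0.22 m: A R^(2/3) = 0.0358 — short.
At y = 0.297 m: A R^(2/3) = 0.0653 — over.
At y = 0.254 m: A R^(2/3) = 0.04785 — ≈ 0.04785.

y_n = 0.254 m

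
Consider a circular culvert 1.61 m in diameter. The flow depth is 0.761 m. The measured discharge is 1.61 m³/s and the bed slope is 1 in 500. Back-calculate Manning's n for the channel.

n = 0.014

For a circular section of diameter D = 1.61 m at depth y = 0.761 m, the central angle is θ = 2 arccos(1 − 2y/D) = 3.032 rad. Then A = (D²/8)(θ − sin θ) = 0.9471 m² and P = Dθ/2 = 2.441 m.
Hydraulic radius R = A/P = 0.9471/2.441 = 0.388 m.
Rearranging Manning's equation: n = (1/Q) A R^(2/3) S^(1/2) = (1/1.61) × 0.9471 × 0.388^(2/3) × √0.002 = 0.014.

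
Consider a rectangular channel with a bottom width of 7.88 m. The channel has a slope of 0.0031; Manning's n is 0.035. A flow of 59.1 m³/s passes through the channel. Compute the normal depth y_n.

Manning's equation rearranged: A R^(2/3) = nQ / (1·√S) = 0.035 × 59.1 / (√0.0031) = 37.15.
Trying y = 4.11 m: A R^(2/3) = 51.61 — too large.
Trying y = 2.26 m: A R^(2/3) = 22.67 — too small.
Trying y = 3.22 m: A R^(2/3) = 37.15 — close enough.

y_n = 3.22 m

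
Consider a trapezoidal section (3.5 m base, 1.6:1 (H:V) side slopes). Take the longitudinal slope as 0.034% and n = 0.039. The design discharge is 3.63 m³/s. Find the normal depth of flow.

Manning's equation rearranged: A R^(2/3) = nQ / (1·√S) = 0.039 × 3.63 / (√0.00034) = 7.678.
At y = 1.05 m: A R^(2/3) = 4.405 — low.
At y = 1.41 m: A R^(2/3) = 7.678 — close enough.

y_n = 1.41 m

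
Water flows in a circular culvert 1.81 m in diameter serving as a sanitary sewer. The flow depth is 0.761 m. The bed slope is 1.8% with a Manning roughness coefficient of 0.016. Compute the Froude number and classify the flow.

For a circular section of diameter D = 1.81 m at depth y = 0.761 m, the central angle is θ = 2 arccos(1 − 2y/D) = 2.822 rad. Then A = (D²/8)(θ − sin θ) = 1.027 m² and P = Dθ/2 = 2.554 m.
Hydraulic radius R = A/P = 1.027/2.554 = 0.4021 m.
V = (1/n) R^(2/3) √S = (1/0.016) × 0.4021^(2/3) × √0.018 = 4.568 m/s. Hydraulic depth D_h = A/T = 1.027/1.787 = 0.5747 m.
Froude number Fr = V/√(g·D_h) = 4.568/√(9.81×0.5747) = 1.92, which is greater than 1, so the flow is supercritical.

supercritical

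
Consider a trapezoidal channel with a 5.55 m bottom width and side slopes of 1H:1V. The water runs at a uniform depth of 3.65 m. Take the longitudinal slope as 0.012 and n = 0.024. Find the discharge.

With bottom width b = 5.55 m and side slope z = 1: A = (b + zy)y = (5.55 + 1×3.65)×3.65 = 33.58 m²; P = b + 2y√(1+z²) = 5.55 + 2×3.65×1.414 = 15.87 m.
Hydraulic radius R = A/P = 33.58/15.87 = 2.115 m.
Manning's equation: Q = (1/n) A R^(2/3) S^(1/2) = (1/0.024) × 33.58 × 2.115^(2/3) × 0.012^(1/2) = 253 m³/s.

Q = 253 m³/s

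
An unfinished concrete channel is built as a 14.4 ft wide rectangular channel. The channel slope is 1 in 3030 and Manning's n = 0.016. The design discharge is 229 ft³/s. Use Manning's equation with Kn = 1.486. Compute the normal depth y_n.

Manning's equation rearranged: A R^(2/3) = nQ / (1.486·√S) = 0.016 × 229 / (1.486 × √0.00033) = 135.7.
Trying y = 3.45 ft: A R^(2/3) = 87.37 — short.
Trying y = 4.7 ft: A R^(2/3) = 135.8 — matches.

y_n = 4.7 ft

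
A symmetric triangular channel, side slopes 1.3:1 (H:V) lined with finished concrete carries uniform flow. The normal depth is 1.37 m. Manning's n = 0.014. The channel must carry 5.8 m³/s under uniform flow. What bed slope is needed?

S = 0.0025

For a triangular section with side slope z = 1.3: A = zy² = 1.3×1.37² = 2.44 m²; P = 2y√(1+z²) = 2×1.37×1.64 = 4.494 m.
Hydraulic radius R = A/P = 2.44/4.494 = 0.5429 m.
From Manning's equation, S = [nQ / (1 A R^(2/3))]² = [0.014 × 5.8 / (1 × 2.44 × 0.5429^(2/3))]² = 0.0025.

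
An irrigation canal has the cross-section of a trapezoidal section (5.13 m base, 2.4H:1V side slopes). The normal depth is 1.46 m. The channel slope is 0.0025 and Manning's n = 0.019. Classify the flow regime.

With bottom width b = 5.13 m and side slope z = 2.4: A = (b + zy)y = (5.13 + 2.4×1.46)×1.46 = 12.61 m²; P = b + 2y√(1+z²) = 5.13 + 2×1.46×2.6 = 12.72 m.
Hydraulic radius R = A/P = 12.61/12.72 = 0.9909 m.
V = (1/n) R^(2/3) √S = (1/0.019) × 0.9909^(2/3) × √0.0025 = 2.616 m/s. Hydraulic depth D_h = A/T = 12.61/12.14 = 1.039 m.
Froude number Fr = V/√(g·D_h) = 2.616/√(9.81×1.039) = 0.819, which is less than 1, so the flow is subcritical.

subcritical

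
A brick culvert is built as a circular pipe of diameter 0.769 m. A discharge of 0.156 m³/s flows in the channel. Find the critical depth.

At critical depth, Q² T / (g A³) = 1, i.e. A³/T = Q²/g = 0.156²/9.81 = 0.002481.
At y = 0.282 m: A³/T = 0.004961 — over.
At y = 0.198 m: A³/T = 0.001261 — short.
At y = 0.236 m: A³/T = 0.002494 — matches.

y_c = 0.236 m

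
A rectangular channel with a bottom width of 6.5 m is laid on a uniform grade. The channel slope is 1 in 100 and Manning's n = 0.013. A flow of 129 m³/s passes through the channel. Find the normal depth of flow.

y_n = 2.17 m

Manning's equation rearranged: A R^(2/3) = nQ / (1·√S) = 0.013 × 129 / (√0.01) = 16.77.
Try y = 2.63 m: A R^(2/3) = 21.94 — over.
Try y = 2.17 m: A R^(2/3) = 16.81 — matches.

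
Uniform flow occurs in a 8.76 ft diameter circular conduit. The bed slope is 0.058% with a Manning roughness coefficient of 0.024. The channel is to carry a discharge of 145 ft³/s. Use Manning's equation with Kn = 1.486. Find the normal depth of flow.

y_n = 6.86 ft

Manning's equation rearranged: A R^(2/3) = nQ / (1.486·√S) = 0.024 × 145 / (1.486 × √0.00058) = 97.24.
Try y = 4.96 ft: A R^(2/3) = 62.37 — short.
Try y = 6.86 ft: A R^(2/3) = 97.22 — matches.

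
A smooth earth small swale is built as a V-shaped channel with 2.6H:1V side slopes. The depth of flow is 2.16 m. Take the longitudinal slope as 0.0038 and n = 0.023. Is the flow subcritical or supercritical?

For a triangular section with side slope z = 2.6: A = zy² = 2.6×2.16² = 12.13 m²; P = 2y√(1+z²) = 2×2.16×2.786 = 12.03 m.
Hydraulic radius R = A/P = 12.13/12.03 = 1.008 m.
V = (1/n) R^(2/3) √S = (1/0.023) × 1.008^(2/3) × √0.0038 = 2.694 m/s. Hydraulic depth D_h = A/T = 12.13/11.23 = 1.08 m.
Froude number Fr = V/√(g·D_h) = 2.694/√(9.81×1.08) = 0.828, which is less than 1, so the flow is subcritical.

subcritical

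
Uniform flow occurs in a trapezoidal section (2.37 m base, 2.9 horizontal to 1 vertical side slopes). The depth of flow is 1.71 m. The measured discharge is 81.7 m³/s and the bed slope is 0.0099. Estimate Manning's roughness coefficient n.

n = 0.015

With bottom width b = 2.37 m and side slope z = 2.9: A = (b + zy)y = (2.37 + 2.9×1.71)×1.71 = 12.53 m²; P = b + 2y√(1+z²) = 2.37 + 2×1.71×3.068 = 12.86 m.
Hydraulic radius R = A/P = 12.53/12.86 = 0.9745 m.
Rearranging Manning's equation: n = (1/Q) A R^(2/3) S^(1/2) = (1/81.7) × 12.53 × 0.9745^(2/3) × √0.0099 = 0.015.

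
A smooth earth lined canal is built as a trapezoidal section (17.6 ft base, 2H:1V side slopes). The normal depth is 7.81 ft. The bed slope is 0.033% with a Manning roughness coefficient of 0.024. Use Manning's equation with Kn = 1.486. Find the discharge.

Q = 846 ft³/s

With bottom width b = 17.6 ft and side slope z = 2: A = (b + zy)y = (17.6 + 2×7.81)×7.81 = 259.4 ft²; P = b + 2y√(1+z²) = 17.6 + 2×7.81×2.236 = 52.53 ft.
Hydraulic radius R = A/P = 259.4/52.53 = 4.939 ft.
Manning's equation: Q = (1.486/n) A R^(2/3) S^(1/2) = (1.486/0.024) × 259.4 × 4.939^(2/3) × 0.00033^(1/2) = 846 ft³/s.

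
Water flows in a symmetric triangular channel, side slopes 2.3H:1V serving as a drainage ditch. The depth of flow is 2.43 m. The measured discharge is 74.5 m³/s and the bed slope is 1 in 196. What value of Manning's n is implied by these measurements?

For a triangular section with side slope z = 2.3: A = zy² = 2.3×2.43² = 13.58 m²; P = 2y√(1+z²) = 2×2.43×2.508 = 12.19 m.
Hydraulic radius R = A/P = 13.58/12.19 = 1.114 m.
Rearranging Manning's equation: n = (1/Q) A R^(2/3) S^(1/2) = (1/74.5) × 13.58 × 1.114^(2/3) × √0.005102 = 0.014.

n = 0.014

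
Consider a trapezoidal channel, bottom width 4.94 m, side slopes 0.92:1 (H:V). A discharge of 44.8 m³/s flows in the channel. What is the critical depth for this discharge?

At critical depth, Q² T / (g A³) = 1, i.e. A³/T = Q²/g = 44.8²/9.81 = 204.6.
At y = 2.2 m: A³/T = 400.1 — over.
At y = 1.27 m: A³/T = 64.16 — short.
At y = 1.8 m: A³/T = 202.8 — matches.

y_c = 1.8 m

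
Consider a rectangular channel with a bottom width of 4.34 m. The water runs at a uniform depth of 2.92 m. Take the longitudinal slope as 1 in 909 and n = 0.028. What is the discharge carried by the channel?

Flow area A = b·y = 4.34 × 2.92 = 12.67 m². Wetted perimeter P = b + 2y = 4.34 + 2×2.92 = 10.18 m.
Hydraulic radius R = A/P = 12.67/10.18 = 1.245 m.
Manning's equation: Q = (1/n) A R^(2/3) S^(1/2) = (1/0.028) × 12.67 × 1.245^(2/3) × 0.0011^(1/2) = 17.4 m³/s.

Q = 17.4 m³/s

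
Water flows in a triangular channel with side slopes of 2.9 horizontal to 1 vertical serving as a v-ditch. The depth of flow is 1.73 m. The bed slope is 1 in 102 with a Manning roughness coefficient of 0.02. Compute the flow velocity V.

V = 4.33 m/s

For a triangular section with side slope z = 2.9: A = zy² = 2.9×1.73² = 8.679 m²; P = 2y√(1+z²) = 2×1.73×3.068 = 10.61 m.
Hydraulic radius R = A/P = 8.679/10.61 = 0.8177 m.
From Manning's equation, V = (1/n) R^(2/3) S^(1/2) = (1/0.02) × 0.8177^(2/3) × 0.009804^(1/2) = 4.33 m/s.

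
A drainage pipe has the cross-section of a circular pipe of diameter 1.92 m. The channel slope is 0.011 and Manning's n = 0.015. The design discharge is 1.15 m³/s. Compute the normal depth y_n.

y_n = 0.395 m

Manning's equation rearranged: A R^(2/3) = nQ / (1·√S) = 0.015 × 1.15 / (√0.011) = 0.1645.
At y = 0.314 m: A R^(2/3) = 0.1031 — short.
At y = 0.434 m: A R^(2/3) = 0.1989 — over.
At y = 0.395 m: A R^(2/3) = 0.1646 — ≈ 0.1645.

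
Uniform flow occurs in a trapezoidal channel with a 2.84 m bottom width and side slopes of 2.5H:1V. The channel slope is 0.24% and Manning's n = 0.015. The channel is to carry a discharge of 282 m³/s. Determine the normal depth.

Manning's equation rearranged: A R^(2/3) = nQ / (1·√S) = 0.015 × 282 / (√0.0024) = 86.34.
Try y = 4.88 m: A R^(2/3) = 135.9 — over.
Try y = 2.93 m: A R^(2/3) = 40.74 — short.
Try y = 4.04 m: A R^(2/3) = 86.42 — matches.

y_n = 4.04 m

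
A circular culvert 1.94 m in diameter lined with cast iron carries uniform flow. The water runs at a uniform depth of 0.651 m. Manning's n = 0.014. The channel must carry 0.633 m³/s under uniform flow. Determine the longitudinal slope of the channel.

For a circular section of diameter D = 1.94 m at depth y = 0.651 m, the central angle is θ = 2 arccos(1 − 2y/D) = 2.471 rad. Then A = (D²/8)(θ − sin θ) = 0.8704 m² and P = Dθ/2 = 2.397 m.
Hydraulic radius R = A/P = 0.8704/2.397 = 0.3631 m.
From Manning's equation, S = [nQ / (1 A R^(2/3))]² = [0.014 × 0.633 / (1 × 0.8704 × 0.3631^(2/3))]² = 0.0004.

S = 0.0004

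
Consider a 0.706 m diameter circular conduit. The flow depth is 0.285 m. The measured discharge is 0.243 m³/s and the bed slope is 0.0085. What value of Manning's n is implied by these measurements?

n = 0.016

For a circular section of diameter D = 0.706 m at depth y = 0.285 m, the central angle is θ = 2 arccos(1 − 2y/D) = 2.754 rad. Then A = (D²/8)(θ − sin θ) = 0.148 m² and P = Dθ/2 = 0.9721 m.
Hydraulic radius R = A/P = 0.148/0.9721 = 0.1523 m.
Rearranging Manning's equation: n = (1/Q) A R^(2/3) S^(1/2) = (1/0.243) × 0.148 × 0.1523^(2/3) × √0.0085 = 0.016.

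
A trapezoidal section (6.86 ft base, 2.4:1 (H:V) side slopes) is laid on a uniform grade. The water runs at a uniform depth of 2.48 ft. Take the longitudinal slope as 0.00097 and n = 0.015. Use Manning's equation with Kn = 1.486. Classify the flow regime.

subcritical

With bottom width b = 6.86 ft and side slope z = 2.4: A = (b + zy)y = (6.86 + 2.4×2.48)×2.48 = 31.77 ft²; P = b + 2y√(1+z²) = 6.86 + 2×2.48×2.6 = 19.76 ft.
Hydraulic radius R = A/P = 31.77/19.76 = 1.608 ft.
V = (1.486/n) R^(2/3) √S = (1.486/0.015) × 1.608^(2/3) × √0.00097 = 4.235 ft/s. Hydraulic depth D_h = A/T = 31.77/18.76 = 1.693 ft.
Froude number Fr = V/√(g·D_h) = 4.235/√(32.2×1.693) = 0.574, which is less than 1, so the flow is subcritical.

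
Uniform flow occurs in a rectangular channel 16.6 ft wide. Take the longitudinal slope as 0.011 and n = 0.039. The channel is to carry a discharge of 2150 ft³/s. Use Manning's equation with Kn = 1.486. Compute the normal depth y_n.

Manning's equation rearranged: A R^(2/3) = nQ / (1.486·√S) = 0.039 × 2150 / (1.486 × √0.011) = 538.
Trying y = 12.4 ft: A R^(2/3) = 599.6 — high.
Trying y = 11.4 ft: A R^(2/3) = 538.7 — matches.

y_n = 11.4 ft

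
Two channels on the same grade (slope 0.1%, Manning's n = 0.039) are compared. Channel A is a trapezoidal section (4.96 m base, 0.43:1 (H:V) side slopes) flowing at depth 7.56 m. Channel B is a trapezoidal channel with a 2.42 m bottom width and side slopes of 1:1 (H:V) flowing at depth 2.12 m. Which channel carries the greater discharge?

Channel A: With bottom width b = 4.96 m and side slope z = 0.43: A = (b + zy)y = (4.96 + 0.43×7.56)×7.56 = 62.07 m²; P = b + 2y√(1+z²) = 4.96 + 2×7.56×1.089 = 21.42 m. Hydraulic radius R = A/P = 62.07/21.42 = 2.898 m. Q_A = (1/0.039)·62.07·2.898^(2/3)·√0.001 = 102.3 m³/s.
Channel B: With bottom width b = 2.42 m and side slope z = 1: A = (b + zy)y = (2.42 + 1×2.12)×2.12 = 9.625 m²; P = b + 2y√(1+z²) = 2.42 + 2×2.12×1.414 = 8.416 m. Hydraulic radius R = A/P = 9.625/8.416 = 1.144 m. Q_B = (1/0.039)·9.625·1.144^(2/3)·√0.001 = 8.534 m³/s.
Q_A = 102.3 m³/s vs Q_B = 8.534 m³/s, so channel A carries more.

channel A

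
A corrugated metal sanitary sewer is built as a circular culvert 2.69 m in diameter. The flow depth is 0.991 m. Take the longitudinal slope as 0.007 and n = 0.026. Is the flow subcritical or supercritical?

For a circular section of diameter D = 2.69 m at depth y = 0.991 m, the central angle is θ = 2 arccos(1 − 2y/D) = 2.609 rad. Then A = (D²/8)(θ − sin θ) = 1.9 m² and P = Dθ/2 = 3.509 m.
Hydraulic radius R = A/P = 1.9/3.509 = 0.5416 m.
V = (1/n) R^(2/3) √S = (1/0.026) × 0.5416^(2/3) × √0.007 = 2.138 m/s. Hydraulic depth D_h = A/T = 1.9/2.595 = 0.7323 m.
Froude number Fr = V/√(g·D_h) = 2.138/√(9.81×0.7323) = 0.798, which is less than 1, so the flow is subcritical.

subcritical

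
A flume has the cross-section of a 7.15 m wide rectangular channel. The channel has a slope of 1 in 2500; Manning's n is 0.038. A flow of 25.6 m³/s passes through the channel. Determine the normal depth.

y_n = 4.34 m

Manning's equation rearranged: A R^(2/3) = nQ / (1·√S) = 0.038 × 25.6 / (√0.0004) = 48.64.
Trying y = 4.97 m: A R^(2/3) = 57.89 — over.
Trying y = 3.68 m: A R^(2/3) = 39.13 — short.
Trying y = 4.34 m: A R^(2/3) = 48.6 — ≈ 48.64.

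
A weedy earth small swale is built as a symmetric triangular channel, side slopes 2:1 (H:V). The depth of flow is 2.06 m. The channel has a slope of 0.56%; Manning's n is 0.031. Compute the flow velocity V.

V = 2.29 m/s

For a triangular section with side slope z = 2: A = zy² = 2×2.06² = 8.487 m²; P = 2y√(1+z²) = 2×2.06×2.236 = 9.213 m.
Hydraulic radius R = A/P = 8.487/9.213 = 0.9213 m.
From Manning's equation, V = (1/n) R^(2/3) S^(1/2) = (1/0.031) × 0.9213^(2/3) × 0.0056^(1/2) = 2.29 m/s.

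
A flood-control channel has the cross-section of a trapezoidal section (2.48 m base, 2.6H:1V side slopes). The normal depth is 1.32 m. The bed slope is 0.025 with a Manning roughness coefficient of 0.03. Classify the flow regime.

With bottom width b = 2.48 m and side slope z = 2.6: A = (b + zy)y = (2.48 + 2.6×1.32)×1.32 = 7.804 m²; P = b + 2y√(1+z²) = 2.48 + 2×1.32×2.786 = 9.834 m.
Hydraulic radius R = A/P = 7.804/9.834 = 0.7935 m.
V = (1/n) R^(2/3) √S = (1/0.03) × 0.7935^(2/3) × √0.025 = 4.517 m/s. Hydraulic depth D_h = A/T = 7.804/9.344 = 0.8352 m.
Froude number Fr = V/√(g·D_h) = 4.517/√(9.81×0.8352) = 1.58, which is greater than 1, so the flow is supercritical.

supercritical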